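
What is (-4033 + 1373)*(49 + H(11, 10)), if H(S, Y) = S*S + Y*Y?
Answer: -718200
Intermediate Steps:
H(S, Y) = S**2 + Y**2
(-4033 + 1373)*(49 + H(11, 10)) = (-4033 + 1373)*(49 + (11**2 + 10**2)) = -2660*(49 + (121 + 100)) = -2660*(49 + 221) = -2660*270 = -718200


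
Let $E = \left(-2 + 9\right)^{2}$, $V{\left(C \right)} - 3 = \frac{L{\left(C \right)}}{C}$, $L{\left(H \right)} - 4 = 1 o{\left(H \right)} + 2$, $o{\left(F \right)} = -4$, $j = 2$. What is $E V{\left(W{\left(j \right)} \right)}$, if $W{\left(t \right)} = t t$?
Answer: $\frac{343}{2} \approx 171.5$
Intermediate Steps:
$W{\left(t \right)} = t^{2}$
$L{\left(H \right)} = 2$ ($L{\left(H \right)} = 4 + \left(1 \left(-4\right) + 2\right) = 4 + \left(-4 + 2\right) = 4 - 2 = 2$)
$V{\left(C \right)} = 3 + \frac{2}{C}$
$E = 49$ ($E = 7^{2} = 49$)
$E V{\left(W{\left(j \right)} \right)} = 49 \left(3 + \frac{2}{2^{2}}\right) = 49 \left(3 + \frac{2}{4}\right) = 49 \left(3 + 2 \cdot \frac{1}{4}\right) = 49 \left(3 + \frac{1}{2}\right) = 49 \cdot \frac{7}{2} = \frac{343}{2}$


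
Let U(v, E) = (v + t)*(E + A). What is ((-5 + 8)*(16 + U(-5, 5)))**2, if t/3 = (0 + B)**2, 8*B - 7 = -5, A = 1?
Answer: 95481/64 ≈ 1491.9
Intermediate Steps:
B = 1/4 (B = 7/8 + (1/8)*(-5) = 7/8 - 5/8 = 1/4 ≈ 0.25000)
t = 3/16 (t = 3*(0 + 1/4)**2 = 3*(1/4)**2 = 3*(1/16) = 3/16 ≈ 0.18750)
U(v, E) = (1 + E)*(3/16 + v) (U(v, E) = (v + 3/16)*(E + 1) = (3/16 + v)*(1 + E) = (1 + E)*(3/16 + v))
((-5 + 8)*(16 + U(-5, 5)))**2 = ((-5 + 8)*(16 + (3/16 - 5 + (3/16)*5 + 5*(-5))))**2 = (3*(16 + (3/16 - 5 + 15/16 - 25)))**2 = (3*(16 - 231/8))**2 = (3*(-103/8))**2 = (-309/8)**2 = 95481/64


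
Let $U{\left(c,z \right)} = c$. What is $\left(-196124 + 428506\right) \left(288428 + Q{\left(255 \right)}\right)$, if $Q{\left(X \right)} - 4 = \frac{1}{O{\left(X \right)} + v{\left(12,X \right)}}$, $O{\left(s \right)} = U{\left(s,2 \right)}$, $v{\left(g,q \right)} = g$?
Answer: $\frac{17896050373790}{267} \approx 6.7026 \cdot 10^{10}$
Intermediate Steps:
$O{\left(s \right)} = s$
$Q{\left(X \right)} = 4 + \frac{1}{12 + X}$ ($Q{\left(X \right)} = 4 + \frac{1}{X + 12} = 4 + \frac{1}{12 + X}$)
$\left(-196124 + 428506\right) \left(288428 + Q{\left(255 \right)}\right) = \left(-196124 + 428506\right) \left(288428 + \frac{49 + 4 \cdot 255}{12 + 255}\right) = 232382 \left(288428 + \frac{49 + 1020}{267}\right) = 232382 \left(288428 + \frac{1}{267} \cdot 1069\right) = 232382 \left(288428 + \frac{1069}{267}\right) = 232382 \cdot \frac{77011345}{267} = \frac{17896050373790}{267}$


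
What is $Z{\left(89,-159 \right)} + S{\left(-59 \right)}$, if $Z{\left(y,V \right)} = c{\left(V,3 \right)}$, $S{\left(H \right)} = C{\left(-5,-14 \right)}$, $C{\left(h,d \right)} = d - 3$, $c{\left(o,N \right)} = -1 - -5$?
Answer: $-13$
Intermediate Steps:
$c{\left(o,N \right)} = 4$ ($c{\left(o,N \right)} = -1 + 5 = 4$)
$C{\left(h,d \right)} = -3 + d$
$S{\left(H \right)} = -17$ ($S{\left(H \right)} = -3 - 14 = -17$)
$Z{\left(y,V \right)} = 4$
$Z{\left(89,-159 \right)} + S{\left(-59 \right)} = 4 - 17 = -13$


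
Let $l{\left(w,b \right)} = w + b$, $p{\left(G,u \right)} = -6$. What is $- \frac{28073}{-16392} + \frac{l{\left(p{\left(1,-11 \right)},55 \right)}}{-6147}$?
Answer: $\frac{83827}{49176} \approx 1.7046$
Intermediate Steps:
$l{\left(w,b \right)} = b + w$
$- \frac{28073}{-16392} + \frac{l{\left(p{\left(1,-11 \right)},55 \right)}}{-6147} = - \frac{28073}{-16392} + \frac{55 - 6}{-6147} = \left(-28073\right) \left(- \frac{1}{16392}\right) + 49 \left(- \frac{1}{6147}\right) = \frac{28073}{16392} - \frac{49}{6147} = \frac{83827}{49176}$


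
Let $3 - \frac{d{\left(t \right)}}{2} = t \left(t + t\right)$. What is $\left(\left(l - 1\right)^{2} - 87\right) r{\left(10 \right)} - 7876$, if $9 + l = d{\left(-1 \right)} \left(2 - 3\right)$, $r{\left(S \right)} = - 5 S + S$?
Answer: $-10156$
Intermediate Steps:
$r{\left(S \right)} = - 4 S$
$d{\left(t \right)} = 6 - 4 t^{2}$ ($d{\left(t \right)} = 6 - 2 t \left(t + t\right) = 6 - 2 t 2 t = 6 - 2 \cdot 2 t^{2} = 6 - 4 t^{2}$)
$l = -11$ ($l = -9 + \left(6 - 4 \left(-1\right)^{2}\right) \left(2 - 3\right) = -9 + \left(6 - 4\right) \left(-1\right) = -9 + 2 \left(-1\right) = -9 - 2 = -11$)
$\left(\left(l - 1\right)^{2} - 87\right) r{\left(10 \right)} - 7876 = \left(\left(-11 - 1\right)^{2} - 87\right) \left(\left(-4\right) 10\right) - 7876 = \left(\left(-12\right)^{2} - 87\right) \left(-40\right) - 7876 = \left(144 - 87\right) \left(-40\right) - 7876 = 57 \left(-40\right) - 7876 = -2280 - 7876 = -10156$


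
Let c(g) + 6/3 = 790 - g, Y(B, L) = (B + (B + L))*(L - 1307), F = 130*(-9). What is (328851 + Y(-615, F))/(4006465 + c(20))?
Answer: 6273651/4007233 ≈ 1.5656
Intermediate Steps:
F = -1170
Y(B, L) = (-1307 + L)*(L + 2*B) (Y(B, L) = (L + 2*B)*(-1307 + L) = (-1307 + L)*(L + 2*B))
c(g) = 788 - g (c(g) = -2 + (790 - g) = 788 - g)
(328851 + Y(-615, F))/(4006465 + c(20)) = (328851 + ((-1170)² - 2614*(-615) - 1307*(-1170) + 2*(-615)*(-1170)))/(4006465 + (788 - 1*20)) = (328851 + (1368900 + 1607610 + 1529190 + 1439100))/(4006465 + (788 - 20)) = (328851 + 5944800)/(4006465 + 768) = 6273651/4007233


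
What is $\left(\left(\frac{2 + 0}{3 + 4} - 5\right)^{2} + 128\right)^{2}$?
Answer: $\frac{54184321}{2401} \approx 22567.0$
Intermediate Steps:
$\left(\left(\frac{2 + 0}{3 + 4} - 5\right)^{2} + 128\right)^{2} = \left(\left(\frac{2}{7} - 5\right)^{2} + 128\right)^{2} = \left(\left(- \frac{33}{7}\right)^{2} + 128\right)^{2} = \left(\frac{1089}{49} + 128\right)^{2} = \left(\frac{7361}{49}\right)^{2} = \frac{54184321}{2401}$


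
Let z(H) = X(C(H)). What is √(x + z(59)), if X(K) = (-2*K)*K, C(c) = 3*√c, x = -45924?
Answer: I*√46986 ≈ 216.76*I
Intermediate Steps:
X(K) = -2*K²
z(H) = -18*H (z(H) = -2*9*H = -18*H)
√(x + z(59)) = √(-45924 - 18*59) = √(-45924 - 1062) = √(-46986) = I*√46986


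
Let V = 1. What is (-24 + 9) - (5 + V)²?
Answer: -51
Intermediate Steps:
(-24 + 9) - (5 + V)² = (-24 + 9) - (5 + 1)² = -15 - 1*6² = -15 - 1*36 = -15 - 36 = -51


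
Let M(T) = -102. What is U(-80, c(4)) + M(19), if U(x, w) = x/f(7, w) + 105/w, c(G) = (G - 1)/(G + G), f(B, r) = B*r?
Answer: 3098/21 ≈ 147.52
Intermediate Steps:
c(G) = (-1 + G)/(2*G) (c(G) = (-1 + G)/((2*G)) = (-1 + G)*(1/(2*G)) = (-1 + G)/(2*G))
U(x, w) = 105/w + x/(7*w) (U(x, w) = x/((7*w)) + 105/w = x*(1/(7*w)) + 105/w = x/(7*w) + 105/w = 105/w + x/(7*w))
U(-80, c(4)) + M(19) = (735 - 80)/(7*(((½)*(-1 + 4)/4))) - 102 = (⅐)*655/((½)*(¼)*3) - 102 = (⅐)*655/(3/8) - 102 = (⅐)*(8/3)*655 - 102 = 5240/21 - 102 = 3098/21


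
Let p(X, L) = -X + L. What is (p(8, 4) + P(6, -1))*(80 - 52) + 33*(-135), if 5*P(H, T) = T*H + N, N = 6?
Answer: -4567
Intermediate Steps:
p(X, L) = L - X
P(H, T) = 6/5 + H*T/5 (P(H, T) = (T*H + 6)/5 = (H*T + 6)/5 = (6 + H*T)/5 = 6/5 + H*T/5)
(p(8, 4) + P(6, -1))*(80 - 52) + 33*(-135) = ((4 - 1*8) + (6/5 + (⅕)*6*(-1)))*(80 - 52) + 33*(-135) = ((4 - 8) + (6/5 - 6/5))*28 - 4455 = (-4 + 0)*28 - 4455 = -4*28 - 4455 = -112 - 4455 = -4567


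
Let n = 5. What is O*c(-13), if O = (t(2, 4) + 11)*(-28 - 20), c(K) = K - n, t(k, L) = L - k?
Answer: 11232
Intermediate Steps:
c(K) = -5 + K (c(K) = K - 1*5 = K - 5 = -5 + K)
O = -624 (O = ((4 - 1*2) + 11)*(-28 - 20) = ((4 - 2) + 11)*(-48) = (2 + 11)*(-48) = 13*(-48) = -624)
O*c(-13) = -624*(-5 - 13) = -624*(-18) = 11232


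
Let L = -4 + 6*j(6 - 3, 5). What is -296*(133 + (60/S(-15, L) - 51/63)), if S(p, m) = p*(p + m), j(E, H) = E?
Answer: -846560/21 ≈ -40312.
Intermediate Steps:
L = 14 (L = -4 + 6*(6 - 3) = -4 + 6*3 = -4 + 18 = 14)
S(p, m) = p*(m + p)
-296*(133 + (60/S(-15, L) - 51/63)) = -296*(133 + (60/((-15*(14 - 15))) - 51/63)) = -296*(133 + (60/((-15*(-1))) - 51*1/63)) = -296*(133 + (60/15 - 17/21)) = -296*(133 + (60*(1/15) - 17/21)) = -296*(133 + (4 - 17/21)) = -296*(133 + 67/21) = -296*2860/21 = -846560/21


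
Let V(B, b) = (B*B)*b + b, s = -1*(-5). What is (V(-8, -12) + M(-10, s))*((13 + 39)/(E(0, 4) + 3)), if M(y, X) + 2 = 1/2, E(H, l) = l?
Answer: -40638/7 ≈ -5805.4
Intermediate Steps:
s = 5
V(B, b) = b + b*B² (V(B, b) = B²*b + b = b*B² + b = b + b*B²)
M(y, X) = -3/2 (M(y, X) = -2 + 1/2 = -2 + ½ = -3/2)
(V(-8, -12) + M(-10, s))*((13 + 39)/(E(0, 4) + 3)) = (-12*(1 + (-8)²) - 3/2)*((13 + 39)/(4 + 3)) = (-12*(1 + 64) - 3/2)*(52/7) = (-12*65 - 3/2)*(52*(⅐)) = (-780 - 3/2)*(52/7) = -1563/2*52/7 = -40638/7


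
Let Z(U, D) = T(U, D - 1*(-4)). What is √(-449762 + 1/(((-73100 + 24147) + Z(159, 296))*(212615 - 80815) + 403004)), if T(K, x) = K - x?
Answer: I*√4707131441817309456796797/3235093098 ≈ 670.64*I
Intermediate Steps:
Z(U, D) = -4 + U - D (Z(U, D) = U - (D - 1*(-4)) = U - (D + 4) = U - (4 + D) = U + (-4 - D) = -4 + U - D)
√(-449762 + 1/(((-73100 + 24147) + Z(159, 296))*(212615 - 80815) + 403004)) = √(-449762 + 1/(((-73100 + 24147) + (-4 + 159 - 1*296))*(212615 - 80815) + 403004)) = √(-449762 + 1/((-48953 + (-4 + 159 - 296))*131800 + 403004)) = √(-449762 + 1/((-48953 - 141)*131800 + 403004)) = √(-449762 + 1/(-49094*131800 + 403004)) = √(-449762 + 1/(-6470589200 + 403004)) = √(-449762 + 1/(-6470186196)) = √(-449762 - 1/6470186196) = √(-2910043883885353/6470186196) = I*√4707131441817309456796797/3235093098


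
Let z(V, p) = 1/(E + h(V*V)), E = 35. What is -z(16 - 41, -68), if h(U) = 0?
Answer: -1/35 ≈ -0.028571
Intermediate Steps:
z(V, p) = 1/35 (z(V, p) = 1/(35 + 0) = 1/35)
-z(16 - 41, -68) = -1*1/35 = -1/35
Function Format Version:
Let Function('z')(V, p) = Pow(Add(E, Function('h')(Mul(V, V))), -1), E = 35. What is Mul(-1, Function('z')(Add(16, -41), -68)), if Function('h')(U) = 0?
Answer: Rational(-1, 35) ≈ -0.028571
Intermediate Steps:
Function('z')(V, p) = Rational(1, 35) (Function('z')(V, p) = Pow(Add(35, 0), -1) = Pow(35, -1) = Rational(1, 35))
Mul(-1, Function('z')(Add(16, -41), -68)) = Mul(-1, Rational(1, 35)) = Rational(-1, 35)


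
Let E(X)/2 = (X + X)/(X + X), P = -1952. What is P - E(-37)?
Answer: -1954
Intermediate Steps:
E(X) = 2 (E(X) = 2*((X + X)/(X + X)) = 2*((2*X)/((2*X))) = 2*((2*X)*(1/(2*X))) = 2*1 = 2)
P - E(-37) = -1952 - 1*2 = -1952 - 2 = -1954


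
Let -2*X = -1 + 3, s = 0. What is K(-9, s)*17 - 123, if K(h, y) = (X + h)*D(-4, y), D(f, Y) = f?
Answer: 557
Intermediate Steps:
X = -1 (X = -(-1 + 3)/2 = -½*2 = -1)
K(h, y) = 4 - 4*h (K(h, y) = (-1 + h)*(-4) = 4 - 4*h)
K(-9, s)*17 - 123 = (4 - 4*(-9))*17 - 123 = (4 + 36)*17 - 123 = 40*17 - 123 = 680 - 123 = 557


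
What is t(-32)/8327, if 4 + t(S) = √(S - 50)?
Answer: -4/8327 + I*√82/8327 ≈ -0.00048037 + 0.0010875*I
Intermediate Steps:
t(S) = -4 + √(-50 + S) (t(S) = -4 + √(S - 50) = -4 + √(-50 + S))
t(-32)/8327 = (-4 + √(-50 - 32))/8327 = (-4 + √(-82))*(1/8327) = (-4 + I*√82)*(1/8327) = -4/8327 + I*√82/8327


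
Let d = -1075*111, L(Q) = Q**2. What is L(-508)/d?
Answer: -258064/119325 ≈ -2.1627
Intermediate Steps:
d = -119325
L(-508)/d = (-508)**2/(-119325) = 258064*(-1/119325) = -258064/119325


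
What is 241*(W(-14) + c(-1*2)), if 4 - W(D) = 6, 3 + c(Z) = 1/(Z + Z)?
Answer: -5061/4 ≈ -1265.3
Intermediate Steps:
c(Z) = -3 + 1/(2*Z) (c(Z) = -3 + 1/(Z + Z) = -3 + 1/(2*Z))
W(D) = -2 (W(D) = 4 - 1*6 = 4 - 6 = -2)
241*(W(-14) + c(-1*2)) = 241*(-2 + (-3 + 1/(2*((-1*2))))) = 241*(-2 + (-3 + (1/2)/(-2))) = 241*(-2 + (-3 + (1/2)*(-1/2))) = 241*(-2 + (-3 - 1/4)) = 241*(-2 - 13/4) = 241*(-21/4) = -5061/4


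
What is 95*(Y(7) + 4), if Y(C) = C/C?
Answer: 475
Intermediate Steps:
Y(C) = 1
95*(Y(7) + 4) = 95*(1 + 4) = 95*5 = 475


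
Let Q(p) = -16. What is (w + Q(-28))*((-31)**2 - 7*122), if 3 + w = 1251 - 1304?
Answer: -7704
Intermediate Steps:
w = -56 (w = -3 + (1251 - 1304) = -3 - 53 = -56)
(w + Q(-28))*((-31)**2 - 7*122) = (-56 - 16)*((-31)**2 - 7*122) = -72*(961 - 854) = -72*107 = -7704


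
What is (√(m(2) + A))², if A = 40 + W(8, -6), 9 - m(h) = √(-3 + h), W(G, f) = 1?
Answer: 50 - I ≈ 50.0 - 1.0*I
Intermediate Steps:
m(h) = 9 - √(-3 + h)
A = 41 (A = 40 + 1 = 41)
(√(m(2) + A))² = (√((9 - √(-3 + 2)) + 41))² = (√((9 - √(-1)) + 41))² = (√((9 - I) + 41))² = (√(50 - I))² = 50 - I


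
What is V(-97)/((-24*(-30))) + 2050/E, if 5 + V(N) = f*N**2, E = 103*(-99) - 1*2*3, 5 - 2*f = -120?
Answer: 799796623/979488 ≈ 816.55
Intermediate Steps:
f = 125/2 (f = 5/2 - 1/2*(-120) = 5/2 + 60 = 125/2 ≈ 62.500)
E = -10203 (E = -10197 - 2*3 = -10197 - 6 = -10203)
V(N) = -5 + 125*N**2/2
V(-97)/((-24*(-30))) + 2050/E = (-5 + (125/2)*(-97)**2)/((-24*(-30))) + 2050/(-10203) = (-5 + (125/2)*9409)/720 + 2050*(-1/10203) = (-5 + 1176125/2)*(1/720) - 2050/10203 = (1176115/2)*(1/720) - 2050/10203 = 235223/288 - 2050/10203 = 799796623/979488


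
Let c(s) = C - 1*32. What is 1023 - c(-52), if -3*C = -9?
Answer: 1052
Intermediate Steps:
C = 3 (C = -⅓*(-9) = 3)
c(s) = -29 (c(s) = 3 - 1*32 = 3 - 32 = -29)
1023 - c(-52) = 1023 - 1*(-29) = 1023 + 29 = 1052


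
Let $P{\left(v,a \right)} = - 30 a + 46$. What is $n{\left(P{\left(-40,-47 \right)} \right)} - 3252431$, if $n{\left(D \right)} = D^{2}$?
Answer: $-1132495$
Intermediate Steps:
$P{\left(v,a \right)} = 46 - 30 a$
$n{\left(P{\left(-40,-47 \right)} \right)} - 3252431 = \left(46 - -1410\right)^{2} - 3252431 = \left(46 + 1410\right)^{2} - 3252431 = 1456^{2} - 3252431 = 2119936 - 3252431 = -1132495$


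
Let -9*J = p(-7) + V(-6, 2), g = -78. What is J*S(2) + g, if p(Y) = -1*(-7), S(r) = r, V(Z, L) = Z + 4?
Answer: -712/9 ≈ -79.111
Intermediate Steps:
V(Z, L) = 4 + Z
p(Y) = 7
J = -5/9 (J = -(7 + (4 - 6))/9 = -(7 - 2)/9 = -1/9*5 = -5/9 ≈ -0.55556)
J*S(2) + g = -5/9*2 - 78 = -10/9 - 78 = -712/9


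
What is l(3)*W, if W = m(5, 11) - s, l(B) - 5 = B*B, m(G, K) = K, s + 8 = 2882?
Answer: -40082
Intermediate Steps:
s = 2874 (s = -8 + 2882 = 2874)
l(B) = 5 + B**2 (l(B) = 5 + B*B = 5 + B**2)
W = -2863 (W = 11 - 1*2874 = 11 - 2874 = -2863)
l(3)*W = (5 + 3**2)*(-2863) = (5 + 9)*(-2863) = 14*(-2863) = -40082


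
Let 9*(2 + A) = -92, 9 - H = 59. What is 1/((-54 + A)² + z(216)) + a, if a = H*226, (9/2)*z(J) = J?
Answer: -4057875119/359104 ≈ -11300.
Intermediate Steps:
z(J) = 2*J/9
H = -50 (H = 9 - 1*59 = 9 - 59 = -50)
A = -110/9 (A = -2 + (⅑)*(-92) = -2 - 92/9 = -110/9 ≈ -12.222)
a = -11300 (a = -50*226 = -11300)
1/((-54 + A)² + z(216)) + a = 1/((-54 - 110/9)² + (2/9)*216) - 11300 = 1/((-596/9)² + 48) - 11300 = 1/(355216/81 + 48) - 11300 = 1/(359104/81) - 11300 = 81/359104 - 11300 = -4057875119/359104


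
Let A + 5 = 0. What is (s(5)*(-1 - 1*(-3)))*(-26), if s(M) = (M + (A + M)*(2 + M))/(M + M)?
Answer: -26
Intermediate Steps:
A = -5 (A = -5 + 0 = -5)
s(M) = (M + (-5 + M)*(2 + M))/(2*M) (s(M) = (M + (-5 + M)*(2 + M))/(M + M) = (M + (-5 + M)*(2 + M))/((2*M)) = (M + (-5 + M)*(2 + M))*(1/(2*M)) = (M + (-5 + M)*(2 + M))/(2*M))
(s(5)*(-1 - 1*(-3)))*(-26) = ((-1 + (½)*5 - 5/5)*(-1 - 1*(-3)))*(-26) = ((-1 + 5/2 - 5*⅕)*(-1 + 3))*(-26) = ((-1 + 5/2 - 1)*2)*(-26) = ((½)*2)*(-26) = 1*(-26) = -26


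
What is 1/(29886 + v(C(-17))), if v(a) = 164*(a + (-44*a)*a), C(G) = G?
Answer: -1/2058326 ≈ -4.8583e-7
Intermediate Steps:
v(a) = -7216*a² + 164*a (v(a) = 164*(a - 44*a²) = -7216*a² + 164*a)
1/(29886 + v(C(-17))) = 1/(29886 + 164*(-17)*(1 - 44*(-17))) = 1/(29886 + 164*(-17)*(1 + 748)) = 1/(29886 + 164*(-17)*749) = 1/(29886 - 2088212) = 1/(-2058326) = -1/2058326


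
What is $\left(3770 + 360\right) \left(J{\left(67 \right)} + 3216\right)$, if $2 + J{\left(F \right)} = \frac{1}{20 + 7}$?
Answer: $\frac{358397270}{27} \approx 1.3274 \cdot 10^{7}$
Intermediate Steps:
$J{\left(F \right)} = - \frac{53}{27}$ ($J{\left(F \right)} = -2 + \frac{1}{20 + 7} = -2 + \frac{1}{27} = - \frac{53}{27}$)
$\left(3770 + 360\right) \left(J{\left(67 \right)} + 3216\right) = \left(3770 + 360\right) \left(- \frac{53}{27} + 3216\right) = 4130 \cdot \frac{86779}{27} = \frac{358397270}{27}$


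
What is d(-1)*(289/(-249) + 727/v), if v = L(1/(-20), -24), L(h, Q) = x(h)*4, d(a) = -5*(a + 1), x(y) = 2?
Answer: 0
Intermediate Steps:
d(a) = -5 - 5*a (d(a) = -5*(1 + a) = -5 - 5*a)
L(h, Q) = 8 (L(h, Q) = 2*4 = 8)
v = 8
d(-1)*(289/(-249) + 727/v) = (-5 - 5*(-1))*(289/(-249) + 727/8) = (-5 + 5)*(289*(-1/249) + 727*(⅛)) = 0*(-289/249 + 727/8) = 0*(178711/1992) = 0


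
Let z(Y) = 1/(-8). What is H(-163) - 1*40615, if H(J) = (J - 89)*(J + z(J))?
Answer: 985/2 ≈ 492.50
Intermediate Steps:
z(Y) = -⅛
H(J) = (-89 + J)*(-⅛ + J) (H(J) = (J - 89)*(J - ⅛) = (-89 + J)*(-⅛ + J))
H(-163) - 1*40615 = (89/8 + (-163)² - 713/8*(-163)) - 1*40615 = (89/8 + 26569 + 116219/8) - 40615 = 82215/2 - 40615 = 985/2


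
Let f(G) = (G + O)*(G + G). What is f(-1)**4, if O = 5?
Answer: 4096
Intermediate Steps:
f(G) = 2*G*(5 + G) (f(G) = (G + 5)*(G + G) = (5 + G)*(2*G) = 2*G*(5 + G))
f(-1)**4 = (2*(-1)*(5 - 1))**4 = (2*(-1)*4)**4 = (-8)**4 = 4096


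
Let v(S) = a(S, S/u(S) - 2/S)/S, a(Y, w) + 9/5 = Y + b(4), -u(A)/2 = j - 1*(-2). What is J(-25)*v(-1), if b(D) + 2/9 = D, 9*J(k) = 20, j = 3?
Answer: -176/81 ≈ -2.1728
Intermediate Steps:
J(k) = 20/9 (J(k) = (1/9)*20 = 20/9)
u(A) = -10 (u(A) = -2*(3 - 1*(-2)) = -2*(3 + 2) = -2*5 = -10)
b(D) = -2/9 + D
a(Y, w) = 89/45 + Y (a(Y, w) = -9/5 + (Y + (-2/9 + 4)) = -9/5 + (Y + 34/9) = -9/5 + (34/9 + Y) = 89/45 + Y)
v(S) = (89/45 + S)/S
J(-25)*v(-1) = 20*((89/45 - 1)/(-1))/9 = 20*(-1*44/45)/9 = (20/9)*(-44/45) = -176/81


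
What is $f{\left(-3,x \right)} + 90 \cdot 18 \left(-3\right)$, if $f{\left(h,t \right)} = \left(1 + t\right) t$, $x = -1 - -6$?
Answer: $-4830$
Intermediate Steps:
$x = 5$ ($x = -1 + 6 = 5$)
$f{\left(h,t \right)} = t \left(1 + t\right)$
$f{\left(-3,x \right)} + 90 \cdot 18 \left(-3\right) = 5 \left(1 + 5\right) + 90 \cdot 18 \left(-3\right) = 5 \cdot 6 + 90 \left(-54\right) = 30 - 4860 = -4830$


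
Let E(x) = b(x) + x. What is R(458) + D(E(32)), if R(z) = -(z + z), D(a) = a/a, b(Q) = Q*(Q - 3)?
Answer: -915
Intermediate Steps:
b(Q) = Q*(-3 + Q)
E(x) = x + x*(-3 + x) (E(x) = x*(-3 + x) + x = x + x*(-3 + x))
D(a) = 1
R(z) = -2*z
R(458) + D(E(32)) = -2*458 + 1 = -916 + 1 = -915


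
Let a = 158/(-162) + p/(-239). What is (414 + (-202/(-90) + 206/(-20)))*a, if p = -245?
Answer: 3521974/174231 ≈ 20.214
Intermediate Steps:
a = 964/19359 (a = 158/(-162) - 245/(-239) = 158*(-1/162) - 245*(-1/239) = -79/81 + 245/239 = 964/19359 ≈ 0.049796)
(414 + (-202/(-90) + 206/(-20)))*a = (414 + (-202/(-90) + 206/(-20)))*(964/19359) = (414 + (-202*(-1/90) + 206*(-1/20)))*(964/19359) = (414 + (101/45 - 103/10))*(964/19359) = (414 - 145/18)*(964/19359) = (7307/18)*(964/19359) = 3521974/174231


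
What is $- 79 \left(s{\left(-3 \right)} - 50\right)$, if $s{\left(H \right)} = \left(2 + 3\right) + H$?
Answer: $3792$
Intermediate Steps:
$s{\left(H \right)} = 5 + H$
$- 79 \left(s{\left(-3 \right)} - 50\right) = - 79 \left(\left(5 - 3\right) - 50\right) = - 79 \left(2 - 50\right) = \left(-79\right) \left(-48\right) = 3792$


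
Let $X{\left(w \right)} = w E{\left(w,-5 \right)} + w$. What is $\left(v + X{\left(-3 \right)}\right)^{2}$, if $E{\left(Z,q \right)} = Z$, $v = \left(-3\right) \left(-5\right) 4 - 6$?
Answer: $3600$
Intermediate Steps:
$v = 54$ ($v = 15 \cdot 4 - 6 = 60 - 6 = 54$)
$X{\left(w \right)} = w + w^{2}$ ($X{\left(w \right)} = w w + w = w^{2} + w = w + w^{2}$)
$\left(v + X{\left(-3 \right)}\right)^{2} = \left(54 - 3 \left(1 - 3\right)\right)^{2} = \left(54 - -6\right)^{2} = \left(54 + 6\right)^{2} = 60^{2} = 3600$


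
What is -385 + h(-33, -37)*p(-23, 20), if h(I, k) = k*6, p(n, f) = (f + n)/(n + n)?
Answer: -9188/23 ≈ -399.48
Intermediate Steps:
p(n, f) = (f + n)/(2*n) (p(n, f) = (f + n)/((2*n)) = (f + n)*(1/(2*n)) = (f + n)/(2*n))
h(I, k) = 6*k
-385 + h(-33, -37)*p(-23, 20) = -385 + (6*(-37))*((½)*(20 - 23)/(-23)) = -385 - 111*(-1)*(-3)/23 = -385 - 222*3/46 = -385 - 333/23 = -9188/23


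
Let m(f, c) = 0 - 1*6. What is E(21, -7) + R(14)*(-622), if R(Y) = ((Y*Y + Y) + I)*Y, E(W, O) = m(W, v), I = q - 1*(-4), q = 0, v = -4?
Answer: -1863518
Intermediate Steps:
I = 4 (I = 0 - 1*(-4) = 0 + 4 = 4)
m(f, c) = -6 (m(f, c) = 0 - 6 = -6)
E(W, O) = -6
R(Y) = Y*(4 + Y + Y²) (R(Y) = ((Y*Y + Y) + 4)*Y = ((Y² + Y) + 4)*Y = ((Y + Y²) + 4)*Y = (4 + Y + Y²)*Y = Y*(4 + Y + Y²))
E(21, -7) + R(14)*(-622) = -6 + (14*(4 + 14 + 14²))*(-622) = -6 + (14*(4 + 14 + 196))*(-622) = -6 + (14*214)*(-622) = -6 + 2996*(-622) = -6 - 1863512 = -1863518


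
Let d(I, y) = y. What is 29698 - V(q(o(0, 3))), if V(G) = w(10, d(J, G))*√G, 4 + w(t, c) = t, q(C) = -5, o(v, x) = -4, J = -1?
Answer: 29698 - 6*I*√5 ≈ 29698.0 - 13.416*I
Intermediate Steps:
w(t, c) = -4 + t
V(G) = 6*√G (V(G) = (-4 + 10)*√G = 6*√G)
29698 - V(q(o(0, 3))) = 29698 - 6*√(-5) = 29698 - 6*I*√5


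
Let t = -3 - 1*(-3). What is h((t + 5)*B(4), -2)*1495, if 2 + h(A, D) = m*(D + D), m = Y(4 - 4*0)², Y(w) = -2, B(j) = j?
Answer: -26910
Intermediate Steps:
t = 0 (t = -3 + 3 = 0)
m = 4 (m = (-2)² = 4)
h(A, D) = -2 + 8*D (h(A, D) = -2 + 4*(D + D) = -2 + 4*(2*D) = -2 + 8*D)
h((t + 5)*B(4), -2)*1495 = (-2 + 8*(-2))*1495 = (-2 - 16)*1495 = -18*1495 = -26910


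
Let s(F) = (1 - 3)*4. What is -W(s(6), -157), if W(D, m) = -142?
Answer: 142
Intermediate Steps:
s(F) = -8 (s(F) = -2*4 = -8)
-W(s(6), -157) = -1*(-142) = 142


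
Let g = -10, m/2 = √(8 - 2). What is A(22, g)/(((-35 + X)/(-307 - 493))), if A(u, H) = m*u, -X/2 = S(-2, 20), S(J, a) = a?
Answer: 1408*√6/3 ≈ 1149.6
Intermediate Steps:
X = -40 (X = -2*20 = -40)
m = 2*√6 (m = 2*√(8 - 2) = 2*√6 ≈ 4.8990)
A(u, H) = 2*u*√6 (A(u, H) = (2*√6)*u = 2*u*√6)
A(22, g)/(((-35 + X)/(-307 - 493))) = (2*22*√6)/(((-35 - 40)/(-307 - 493))) = (44*√6)/((-75/(-800))) = (44*√6)/((-75*(-1/800))) = (44*√6)/(3/32) = (44*√6)*(32/3) = 1408*√6/3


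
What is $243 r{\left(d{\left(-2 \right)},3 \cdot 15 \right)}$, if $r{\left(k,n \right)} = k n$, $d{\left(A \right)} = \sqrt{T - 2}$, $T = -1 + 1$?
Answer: $10935 i \sqrt{2} \approx 15464.0 i$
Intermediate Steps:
$T = 0$
$d{\left(A \right)} = i \sqrt{2}$ ($d{\left(A \right)} = \sqrt{0 - 2} = \sqrt{-2} = i \sqrt{2}$)
$243 r{\left(d{\left(-2 \right)},3 \cdot 15 \right)} = 243 i \sqrt{2} \cdot 3 \cdot 15 = 243 i \sqrt{2} \cdot 45 = 243 \cdot 45 i \sqrt{2} = 10935 i \sqrt{2}$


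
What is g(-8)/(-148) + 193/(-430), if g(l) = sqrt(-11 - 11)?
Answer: -193/430 - I*sqrt(22)/148 ≈ -0.44884 - 0.031692*I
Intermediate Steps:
g(l) = I*sqrt(22) (g(l) = sqrt(-22) = I*sqrt(22))
g(-8)/(-148) + 193/(-430) = (I*sqrt(22))/(-148) + 193/(-430) = (I*sqrt(22))*(-1/148) + 193*(-1/430) = -I*sqrt(22)/148 - 193/430 = -193/430 - I*sqrt(22)/148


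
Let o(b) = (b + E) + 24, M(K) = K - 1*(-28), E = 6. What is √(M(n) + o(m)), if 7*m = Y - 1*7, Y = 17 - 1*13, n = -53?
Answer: 4*√14/7 ≈ 2.1381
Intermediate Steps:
M(K) = 28 + K (M(K) = K + 28 = 28 + K)
Y = 4 (Y = 17 - 13 = 4)
m = -3/7 (m = (4 - 1*7)/7 = (4 - 7)/7 = (⅐)*(-3) = -3/7 ≈ -0.42857)
o(b) = 30 + b (o(b) = (b + 6) + 24 = (6 + b) + 24 = 30 + b)
√(M(n) + o(m)) = √((28 - 53) + (30 - 3/7)) = √(-25 + 207/7) = √(32/7) = 4*√14/7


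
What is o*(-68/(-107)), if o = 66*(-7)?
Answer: -31416/107 ≈ -293.61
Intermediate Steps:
o = -462
o*(-68/(-107)) = -(-31416)/(-107) = -(-31416)*(-1)/107 = -462*68/107 = -31416/107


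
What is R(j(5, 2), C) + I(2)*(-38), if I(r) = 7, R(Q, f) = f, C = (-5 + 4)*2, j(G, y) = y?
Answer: -268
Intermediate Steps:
C = -2 (C = -1*2 = -2)
R(j(5, 2), C) + I(2)*(-38) = -2 + 7*(-38) = -2 - 266 = -268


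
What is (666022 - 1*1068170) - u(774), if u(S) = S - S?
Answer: -402148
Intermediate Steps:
u(S) = 0
(666022 - 1*1068170) - u(774) = (666022 - 1*1068170) - 1*0 = (666022 - 1068170) + 0 = -402148 + 0 = -402148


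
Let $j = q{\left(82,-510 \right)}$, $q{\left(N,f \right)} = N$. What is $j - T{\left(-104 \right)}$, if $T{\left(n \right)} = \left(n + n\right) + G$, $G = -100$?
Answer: $390$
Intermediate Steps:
$T{\left(n \right)} = -100 + 2 n$ ($T{\left(n \right)} = \left(n + n\right) - 100 = 2 n - 100 = -100 + 2 n$)
$j = 82$
$j - T{\left(-104 \right)} = 82 - \left(-100 + 2 \left(-104\right)\right) = 82 - \left(-100 - 208\right) = 82 - -308 = 82 + 308 = 390$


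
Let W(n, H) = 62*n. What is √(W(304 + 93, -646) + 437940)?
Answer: √462554 ≈ 680.11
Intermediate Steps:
√(W(304 + 93, -646) + 437940) = √(62*(304 + 93) + 437940) = √(62*397 + 437940) = √(24614 + 437940) = √462554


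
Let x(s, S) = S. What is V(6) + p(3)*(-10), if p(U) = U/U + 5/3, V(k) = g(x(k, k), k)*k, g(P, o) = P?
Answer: 28/3 ≈ 9.3333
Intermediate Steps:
V(k) = k² (V(k) = k*k = k²)
p(U) = 8/3 (p(U) = 1 + 5*(⅓) = 1 + 5/3 = 8/3)
V(6) + p(3)*(-10) = 6² + (8/3)*(-10) = 36 - 80/3 = 28/3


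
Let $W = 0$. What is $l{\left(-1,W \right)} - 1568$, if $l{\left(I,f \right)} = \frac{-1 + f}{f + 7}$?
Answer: $- \frac{10977}{7} \approx -1568.1$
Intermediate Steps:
$l{\left(I,f \right)} = \frac{-1 + f}{7 + f}$
$l{\left(-1,W \right)} - 1568 = \frac{-1 + 0}{7 + 0} - 1568 = \frac{1}{7} \left(-1\right) - 1568 = - \frac{1}{7} - 1568 = - \frac{10977}{7}$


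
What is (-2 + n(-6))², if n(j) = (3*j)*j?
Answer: 11236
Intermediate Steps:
n(j) = 3*j²
(-2 + n(-6))² = (-2 + 3*(-6)²)² = (-2 + 3*36)² = (-2 + 108)² = 106² = 11236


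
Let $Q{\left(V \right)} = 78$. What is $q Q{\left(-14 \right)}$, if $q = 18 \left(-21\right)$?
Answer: $-29484$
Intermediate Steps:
$q = -378$
$q Q{\left(-14 \right)} = \left(-378\right) 78 = -29484$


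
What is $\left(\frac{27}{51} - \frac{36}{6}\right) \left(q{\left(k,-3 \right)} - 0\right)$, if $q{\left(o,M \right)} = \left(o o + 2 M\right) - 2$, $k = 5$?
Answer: $-93$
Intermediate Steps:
$q{\left(o,M \right)} = -2 + o^{2} + 2 M$ ($q{\left(o,M \right)} = \left(o^{2} + 2 M\right) - 2 = -2 + o^{2} + 2 M$)
$\left(\frac{27}{51} - \frac{36}{6}\right) \left(q{\left(k,-3 \right)} - 0\right) = \left(\frac{27}{51} - \frac{36}{6}\right) \left(\left(-2 + 5^{2} + 2 \left(-3\right)\right) - 0\right) = \left(27 \cdot \frac{1}{51} - 6\right) \left(\left(-2 + 25 - 6\right) + 0\right) = \left(\frac{9}{17} - 6\right) \left(17 + 0\right) = \left(- \frac{93}{17}\right) 17 = -93$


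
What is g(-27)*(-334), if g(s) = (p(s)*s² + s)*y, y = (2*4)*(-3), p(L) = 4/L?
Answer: -1082160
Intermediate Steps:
y = -24 (y = 8*(-3) = -24)
g(s) = -120*s (g(s) = ((4/s)*s² + s)*(-24) = (4*s + s)*(-24) = (5*s)*(-24) = -120*s)
g(-27)*(-334) = -120*(-27)*(-334) = 3240*(-334) = -1082160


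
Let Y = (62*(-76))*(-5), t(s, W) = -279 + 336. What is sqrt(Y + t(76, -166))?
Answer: sqrt(23617) ≈ 153.68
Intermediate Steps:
t(s, W) = 57
Y = 23560 (Y = -4712*(-5) = 23560)
sqrt(Y + t(76, -166)) = sqrt(23560 + 57) = sqrt(23617)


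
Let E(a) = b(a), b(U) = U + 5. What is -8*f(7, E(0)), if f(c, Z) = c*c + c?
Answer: -448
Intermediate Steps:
b(U) = 5 + U
E(a) = 5 + a
f(c, Z) = c + c**2 (f(c, Z) = c**2 + c = c + c**2)
-8*f(7, E(0)) = -56*(1 + 7) = -56*8 = -8*56 = -448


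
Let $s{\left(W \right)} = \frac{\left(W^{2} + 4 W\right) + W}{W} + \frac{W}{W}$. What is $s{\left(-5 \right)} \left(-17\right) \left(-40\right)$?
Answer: $680$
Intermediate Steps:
$s{\left(W \right)} = 1 + \frac{W^{2} + 5 W}{W}$ ($s{\left(W \right)} = \frac{W^{2} + 5 W}{W} + 1 = 1 + \frac{W^{2} + 5 W}{W}$)
$s{\left(-5 \right)} \left(-17\right) \left(-40\right) = \left(6 - 5\right) \left(-17\right) \left(-40\right) = 1 \left(-17\right) \left(-40\right) = \left(-17\right) \left(-40\right) = 680$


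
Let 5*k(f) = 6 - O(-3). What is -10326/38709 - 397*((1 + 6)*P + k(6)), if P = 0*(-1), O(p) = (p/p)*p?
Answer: -46119629/64515 ≈ -714.87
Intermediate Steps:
O(p) = p (O(p) = 1*p = p)
P = 0
k(f) = 9/5 (k(f) = (6 - 1*(-3))/5 = (6 + 3)/5 = (⅕)*9 = 9/5)
-10326/38709 - 397*((1 + 6)*P + k(6)) = -10326/38709 - 397*((1 + 6)*0 + 9/5) = -10326*1/38709 - 397*(7*0 + 9/5) = -3442/12903 - 397*(0 + 9/5) = -3442/12903 - 397*9/5 = -3442/12903 - 3573/5 = -46119629/64515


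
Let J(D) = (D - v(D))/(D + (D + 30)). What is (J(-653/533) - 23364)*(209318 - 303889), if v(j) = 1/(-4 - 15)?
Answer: 308229322092339/139498 ≈ 2.2096e+9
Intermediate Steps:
v(j) = -1/19 (v(j) = 1/(-19) = -1/19)
J(D) = (1/19 + D)/(30 + 2*D) (J(D) = (D - 1*(-1/19))/(D + (D + 30)) = (D + 1/19)/(D + (30 + D)) = (1/19 + D)/(30 + 2*D))
(J(-653/533) - 23364)*(209318 - 303889) = ((1 + 19*(-653/533))/(38*(15 - 653/533)) - 23364)*(209318 - 303889) = ((1 + 19*(-653*1/533))/(38*(15 - 653*1/533)) - 23364)*(-94571) = ((1 + 19*(-653/533))/(38*(15 - 653/533)) - 23364)*(-94571) = ((1 - 12407/533)/(38*(7342/533)) - 23364)*(-94571) = ((1/38)*(533/7342)*(-11874/533) - 23364)*(-94571) = (-5937/139498 - 23364)*(-94571) = -3259237209/139498*(-94571) = 308229322092339/139498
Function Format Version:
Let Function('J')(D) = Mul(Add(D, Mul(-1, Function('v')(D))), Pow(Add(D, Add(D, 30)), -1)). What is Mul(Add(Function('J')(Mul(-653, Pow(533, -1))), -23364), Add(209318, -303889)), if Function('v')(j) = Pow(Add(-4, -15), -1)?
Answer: Rational(308229322092339, 139498) ≈ 2.2096e+9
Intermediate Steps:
Function('v')(j) = Rational(-1, 19) (Function('v')(j) = Pow(-19, -1) = Rational(-1, 19))
Function('J')(D) = Mul(Pow(Add(30, Mul(2, D)), -1), Add(Rational(1, 19), D)) (Function('J')(D) = Mul(Add(D, Mul(-1, Rational(-1, 19))), Pow(Add(D, Add(D, 30)), -1)) = Mul(Add(D, Rational(1, 19)), Pow(Add(D, Add(30, D)), -1)) = Mul(Add(Rational(1, 19), D), Pow(Add(30, Mul(2, D)), -1)) = Mul(Pow(Add(30, Mul(2, D)), -1), Add(Rational(1, 19), D)))
Mul(Add(Function('J')(Mul(-653, Pow(533, -1))), -23364), Add(209318, -303889)) = Mul(Add(Mul(Rational(1, 38), Pow(Add(15, Mul(-653, Pow(533, -1))), -1), Add(1, Mul(19, Mul(-653, Pow(533, -1))))), -23364), Add(209318, -303889)) = Mul(Add(Mul(Rational(1, 38), Pow(Add(15, Mul(-653, Rational(1, 533))), -1), Add(1, Mul(19, Mul(-653, Rational(1, 533))))), -23364), -94571) = Mul(Add(Mul(Rational(1, 38), Pow(Add(15, Rational(-653, 533)), -1), Add(1, Mul(19, Rational(-653, 533)))), -23364), -94571) = Mul(Add(Mul(Rational(1, 38), Pow(Rational(7342, 533), -1), Add(1, Rational(-12407, 533))), -23364), -94571) = Mul(Add(Mul(Rational(1, 38), Rational(533, 7342), Rational(-11874, 533)), -23364), -94571) = Mul(Add(Rational(-5937, 139498), -23364), -94571) = Mul(Rational(-3259237209, 139498), -94571) = Rational(308229322092339, 139498)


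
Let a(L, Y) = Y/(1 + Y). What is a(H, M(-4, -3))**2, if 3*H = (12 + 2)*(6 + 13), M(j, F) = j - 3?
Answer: 49/36 ≈ 1.3611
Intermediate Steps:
M(j, F) = -3 + j
H = 266/3 (H = ((12 + 2)*(6 + 13))/3 = (14*19)/3 = (1/3)*266 = 266/3 ≈ 88.667)
a(H, M(-4, -3))**2 = ((-3 - 4)/(1 + (-3 - 4)))**2 = (-7/(1 - 7))**2 = (-7/(-6))**2 = (-7*(-1/6))**2 = (7/6)**2 = 49/36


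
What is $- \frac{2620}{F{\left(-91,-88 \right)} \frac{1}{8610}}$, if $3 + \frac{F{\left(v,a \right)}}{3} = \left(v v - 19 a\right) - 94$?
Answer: $- \frac{134275}{176} \approx -762.93$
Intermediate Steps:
$F{\left(v,a \right)} = -291 - 57 a + 3 v^{2}$ ($F{\left(v,a \right)} = -9 + 3 \left(\left(v v - 19 a\right) - 94\right) = -9 + 3 \left(\left(v^{2} - 19 a\right) - 94\right) = -9 + 3 \left(-94 + v^{2} - 19 a\right) = -9 - \left(282 - 3 v^{2} + 57 a\right) = -291 - 57 a + 3 v^{2}$)
$- \frac{2620}{F{\left(-91,-88 \right)} \frac{1}{8610}} = - \frac{2620}{\left(-291 - -5016 + 3 \left(-91\right)^{2}\right) \frac{1}{8610}} = - \frac{2620}{\left(-291 + 5016 + 3 \cdot 8281\right) \frac{1}{8610}} = - \frac{2620}{\left(-291 + 5016 + 24843\right) \frac{1}{8610}} = - \frac{2620}{29568 \cdot \frac{1}{8610}} = - \frac{2620}{\frac{704}{205}} = \left(-2620\right) \frac{205}{704} = - \frac{134275}{176}$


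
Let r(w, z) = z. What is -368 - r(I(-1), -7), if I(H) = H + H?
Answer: -361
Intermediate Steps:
I(H) = 2*H
-368 - r(I(-1), -7) = -368 - 1*(-7) = -368 + 7 = -361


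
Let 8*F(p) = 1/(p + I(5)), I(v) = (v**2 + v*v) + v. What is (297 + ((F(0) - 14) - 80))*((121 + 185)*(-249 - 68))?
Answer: -4332157821/220 ≈ -1.9692e+7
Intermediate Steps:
I(v) = v + 2*v**2 (I(v) = (v**2 + v**2) + v = 2*v**2 + v = v + 2*v**2)
F(p) = 1/(8*(55 + p)) (F(p) = 1/(8*(p + 5*(1 + 2*5))) = 1/(8*(p + 5*(1 + 10))) = 1/(8*(p + 5*11)) = 1/(8*(p + 55)) = 1/(8*(55 + p)))
(297 + ((F(0) - 14) - 80))*((121 + 185)*(-249 - 68)) = (297 + ((1/(8*(55 + 0)) - 14) - 80))*((121 + 185)*(-249 - 68)) = (297 + (((1/8)/55 - 14) - 80))*(306*(-317)) = (297 + (((1/8)*(1/55) - 14) - 80))*(-97002) = (297 + ((1/440 - 14) - 80))*(-97002) = (297 + (-6159/440 - 80))*(-97002) = (297 - 41359/440)*(-97002) = (89321/440)*(-97002) = -4332157821/220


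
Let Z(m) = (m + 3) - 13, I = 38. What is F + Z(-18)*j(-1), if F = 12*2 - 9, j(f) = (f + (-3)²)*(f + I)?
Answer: -8273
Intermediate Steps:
j(f) = (9 + f)*(38 + f) (j(f) = (f + (-3)²)*(f + 38) = (f + 9)*(38 + f) = (9 + f)*(38 + f))
F = 15 (F = 24 - 9 = 15)
Z(m) = -10 + m (Z(m) = (3 + m) - 13 = -10 + m)
F + Z(-18)*j(-1) = 15 + (-10 - 18)*(342 + (-1)² + 47*(-1)) = 15 - 28*(342 + 1 - 47) = 15 - 28*296 = 15 - 8288 = -8273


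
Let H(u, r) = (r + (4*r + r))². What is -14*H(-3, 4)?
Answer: -8064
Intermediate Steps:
H(u, r) = 36*r² (H(u, r) = (r + 5*r)² = (6*r)² = 36*r²)
-14*H(-3, 4) = -504*4² = -504*16 = -14*576 = -8064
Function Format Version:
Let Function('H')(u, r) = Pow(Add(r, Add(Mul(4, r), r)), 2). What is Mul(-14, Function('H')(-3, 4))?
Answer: -8064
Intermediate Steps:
Function('H')(u, r) = Mul(36, Pow(r, 2)) (Function('H')(u, r) = Pow(Add(r, Mul(5, r)), 2) = Pow(Mul(6, r), 2) = Mul(36, Pow(r, 2)))
Mul(-14, Function('H')(-3, 4)) = Mul(-14, Mul(36, Pow(4, 2))) = Mul(-14, Mul(36, 16)) = Mul(-14, 576) = -8064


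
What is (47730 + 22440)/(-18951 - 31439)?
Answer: -7017/5039 ≈ -1.3925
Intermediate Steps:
(47730 + 22440)/(-18951 - 31439) = 70170/(-50390) = 70170*(-1/50390) = -7017/5039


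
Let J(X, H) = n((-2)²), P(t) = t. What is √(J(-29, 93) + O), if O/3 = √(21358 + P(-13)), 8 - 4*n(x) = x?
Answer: √(1 + 3*√21345) ≈ 20.959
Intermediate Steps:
n(x) = 2 - x/4
J(X, H) = 1 (J(X, H) = 2 - ¼*(-2)² = 2 - ¼*4 = 2 - 1 = 1)
O = 3*√21345 (O = 3*√(21358 - 13) = 3*√21345 ≈ 438.30)
√(J(-29, 93) + O) = √(1 + 3*√21345)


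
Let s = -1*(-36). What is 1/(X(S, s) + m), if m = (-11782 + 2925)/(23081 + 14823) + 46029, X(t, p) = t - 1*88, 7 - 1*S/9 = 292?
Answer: 37904/1644115047 ≈ 2.3054e-5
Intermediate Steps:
S = -2565 (S = 63 - 9*292 = 63 - 2628 = -2565)
s = 36
X(t, p) = -88 + t (X(t, p) = t - 88 = -88 + t)
m = 1744674359/37904 (m = -8857/37904 + 46029 = 1744674359/37904 ≈ 46029.)
1/(X(S, s) + m) = 1/((-88 - 2565) + 1744674359/37904) = 1/(-2653 + 1744674359/37904) = 1/(1644115047/37904) = 37904/1644115047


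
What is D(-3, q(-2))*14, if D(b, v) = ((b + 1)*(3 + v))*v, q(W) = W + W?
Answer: -112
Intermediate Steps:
q(W) = 2*W
D(b, v) = v*(1 + b)*(3 + v) (D(b, v) = ((1 + b)*(3 + v))*v = v*(1 + b)*(3 + v))
D(-3, q(-2))*14 = ((2*(-2))*(3 + 2*(-2) + 3*(-3) - 6*(-2)))*14 = -4*(3 - 4 - 9 - 3*(-4))*14 = -4*(3 - 4 - 9 + 12)*14 = -4*2*14 = -8*14 = -112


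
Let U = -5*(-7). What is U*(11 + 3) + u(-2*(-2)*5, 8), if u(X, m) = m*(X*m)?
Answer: 1770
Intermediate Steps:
U = 35
u(X, m) = X*m²
U*(11 + 3) + u(-2*(-2)*5, 8) = 35*(11 + 3) + (-2*(-2)*5)*8² = 35*14 + (4*5)*64 = 490 + 20*64 = 490 + 1280 = 1770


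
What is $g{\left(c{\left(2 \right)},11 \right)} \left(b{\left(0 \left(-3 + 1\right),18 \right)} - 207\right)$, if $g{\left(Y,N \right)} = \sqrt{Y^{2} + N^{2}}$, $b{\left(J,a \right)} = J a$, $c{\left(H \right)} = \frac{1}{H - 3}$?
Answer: $- 207 \sqrt{122} \approx -2286.4$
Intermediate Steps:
$c{\left(H \right)} = \frac{1}{-3 + H}$
$g{\left(Y,N \right)} = \sqrt{N^{2} + Y^{2}}$
$g{\left(c{\left(2 \right)},11 \right)} \left(b{\left(0 \left(-3 + 1\right),18 \right)} - 207\right) = \sqrt{11^{2} + \left(\frac{1}{-3 + 2}\right)^{2}} \left(0 \left(-3 + 1\right) 18 - 207\right) = \sqrt{121 + \left(\frac{1}{-1}\right)^{2}} \left(0 \left(-2\right) 18 - 207\right) = \sqrt{121 + \left(-1\right)^{2}} \left(0 \cdot 18 - 207\right) = \sqrt{121 + 1} \left(0 - 207\right) = \sqrt{122} \left(-207\right) = - 207 \sqrt{122}$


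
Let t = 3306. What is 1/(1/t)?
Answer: 3306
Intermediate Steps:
1/(1/t) = 1/(1/3306) = 3306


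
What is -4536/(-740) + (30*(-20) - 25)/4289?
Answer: 4748101/793465 ≈ 5.9840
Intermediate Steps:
-4536/(-740) + (30*(-20) - 25)/4289 = -4536*(-1/740) + (-600 - 25)*(1/4289) = 1134/185 - 625*1/4289 = 1134/185 - 625/4289 = 4748101/793465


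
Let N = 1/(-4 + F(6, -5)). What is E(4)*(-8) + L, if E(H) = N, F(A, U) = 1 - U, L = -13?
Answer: -17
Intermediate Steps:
N = ½ (N = 1/(-4 + (1 - 1*(-5))) = 1/(-4 + (1 + 5)) = 1/(-4 + 6) = 1/2 = ½ ≈ 0.50000)
E(H) = ½
E(4)*(-8) + L = (½)*(-8) - 13 = -4 - 13 = -17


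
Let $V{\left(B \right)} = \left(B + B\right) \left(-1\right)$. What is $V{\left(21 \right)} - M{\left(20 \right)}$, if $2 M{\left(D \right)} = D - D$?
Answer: $-42$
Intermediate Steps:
$V{\left(B \right)} = - 2 B$ ($V{\left(B \right)} = 2 B \left(-1\right) = - 2 B$)
$M{\left(D \right)} = 0$ ($M{\left(D \right)} = \frac{D - D}{2} = \frac{1}{2} \cdot 0 = 0$)
$V{\left(21 \right)} - M{\left(20 \right)} = \left(-2\right) 21 - 0 = -42 + 0 = -42$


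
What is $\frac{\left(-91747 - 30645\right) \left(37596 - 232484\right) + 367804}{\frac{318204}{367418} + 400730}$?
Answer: $\frac{156501040340325}{2629209524} \approx 59524.0$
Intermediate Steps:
$\frac{\left(-91747 - 30645\right) \left(37596 - 232484\right) + 367804}{\frac{318204}{367418} + 400730} = \frac{\left(-122392\right) \left(-194888\right) + 367804}{318204 \cdot \frac{1}{367418} + 400730} = \frac{23852732096 + 367804}{\frac{159102}{183709} + 400730} = \frac{23853099900}{\frac{73617866672}{183709}} = 23853099900 \cdot \frac{183709}{73617866672} = \frac{156501040340325}{2629209524}$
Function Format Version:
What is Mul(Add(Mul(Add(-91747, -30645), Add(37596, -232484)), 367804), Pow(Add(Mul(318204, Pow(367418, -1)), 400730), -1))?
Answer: Rational(156501040340325, 2629209524) ≈ 59524.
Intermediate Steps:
Mul(Add(Mul(Add(-91747, -30645), Add(37596, -232484)), 367804), Pow(Add(Mul(318204, Pow(367418, -1)), 400730), -1)) = Mul(Add(Mul(-122392, -194888), 367804), Pow(Add(Mul(318204, Rational(1, 367418)), 400730), -1)) = Mul(Add(23852732096, 367804), Pow(Add(Rational(159102, 183709), 400730), -1)) = Mul(23853099900, Pow(Rational(73617866672, 183709), -1)) = Mul(23853099900, Rational(183709, 73617866672)) = Rational(156501040340325, 2629209524)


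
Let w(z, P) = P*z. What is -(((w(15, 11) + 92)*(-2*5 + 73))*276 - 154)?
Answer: -4468562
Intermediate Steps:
-(((w(15, 11) + 92)*(-2*5 + 73))*276 - 154) = -(((11*15 + 92)*(-2*5 + 73))*276 - 154) = -(((165 + 92)*(-10 + 73))*276 - 154) = -((257*63)*276 - 154) = -(16191*276 - 154) = -(4468716 - 154) = -1*4468562 = -4468562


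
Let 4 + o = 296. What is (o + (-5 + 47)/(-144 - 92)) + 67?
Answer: 42341/118 ≈ 358.82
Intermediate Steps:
o = 292 (o = -4 + 296 = 292)
(o + (-5 + 47)/(-144 - 92)) + 67 = (292 + (-5 + 47)/(-144 - 92)) + 67 = (292 + 42/(-236)) + 67 = (292 + 42*(-1/236)) + 67 = (292 - 21/118) + 67 = 34435/118 + 67 = 42341/118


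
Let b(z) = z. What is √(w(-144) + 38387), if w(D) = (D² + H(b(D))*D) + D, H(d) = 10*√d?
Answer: √(58979 - 17280*I) ≈ 245.39 - 35.209*I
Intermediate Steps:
w(D) = D + D² + 10*D^(3/2) (w(D) = (D² + (10*√D)*D) + D = (D² + 10*D^(3/2)) + D = D + D² + 10*D^(3/2))
√(w(-144) + 38387) = √(-144*(1 - 144 + 10*√(-144)) + 38387) = √(-144*(1 - 144 + 10*(12*I)) + 38387) = √(-144*(1 - 144 + 120*I) + 38387) = √(-144*(-143 + 120*I) + 38387) = √((20592 - 17280*I) + 38387) = √(58979 - 17280*I)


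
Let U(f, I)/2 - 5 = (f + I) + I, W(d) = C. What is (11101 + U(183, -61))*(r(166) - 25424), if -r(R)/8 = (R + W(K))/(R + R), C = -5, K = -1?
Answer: -23707403762/83 ≈ -2.8563e+8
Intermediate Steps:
W(d) = -5
r(R) = -4*(-5 + R)/R (r(R) = -8*(R - 5)/(R + R) = -8*(-5 + R)/(2*R) = -8*(-5 + R)*1/(2*R) = -4*(-5 + R)/R)
U(f, I) = 10 + 2*f + 4*I (U(f, I) = 10 + 2*((f + I) + I) = 10 + 2*((I + f) + I) = 10 + 2*(f + 2*I) = 10 + (2*f + 4*I) = 10 + 2*f + 4*I)
(11101 + U(183, -61))*(r(166) - 25424) = (11101 + (10 + 2*183 + 4*(-61)))*((-4 + 20/166) - 25424) = (11101 + (10 + 366 - 244))*((-4 + 20*(1/166)) - 25424) = (11101 + 132)*((-4 + 10/83) - 25424) = 11233*(-322/83 - 25424) = 11233*(-2110514/83) = -23707403762/83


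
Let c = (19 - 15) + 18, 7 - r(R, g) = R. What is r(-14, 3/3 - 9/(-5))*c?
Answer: 462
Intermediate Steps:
r(R, g) = 7 - R
c = 22 (c = 4 + 18 = 22)
r(-14, 3/3 - 9/(-5))*c = (7 - 1*(-14))*22 = (7 + 14)*22 = 21*22 = 462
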